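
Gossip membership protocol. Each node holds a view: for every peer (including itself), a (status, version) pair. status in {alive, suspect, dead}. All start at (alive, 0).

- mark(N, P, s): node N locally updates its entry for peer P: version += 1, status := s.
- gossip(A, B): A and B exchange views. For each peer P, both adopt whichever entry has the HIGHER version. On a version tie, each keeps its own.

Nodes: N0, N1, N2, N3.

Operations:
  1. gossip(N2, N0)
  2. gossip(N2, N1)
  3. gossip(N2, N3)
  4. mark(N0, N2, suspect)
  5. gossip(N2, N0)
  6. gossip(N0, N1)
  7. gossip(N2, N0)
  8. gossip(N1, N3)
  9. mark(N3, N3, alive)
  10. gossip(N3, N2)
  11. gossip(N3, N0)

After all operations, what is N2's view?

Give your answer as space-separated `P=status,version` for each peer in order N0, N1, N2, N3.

Answer: N0=alive,0 N1=alive,0 N2=suspect,1 N3=alive,1

Derivation:
Op 1: gossip N2<->N0 -> N2.N0=(alive,v0) N2.N1=(alive,v0) N2.N2=(alive,v0) N2.N3=(alive,v0) | N0.N0=(alive,v0) N0.N1=(alive,v0) N0.N2=(alive,v0) N0.N3=(alive,v0)
Op 2: gossip N2<->N1 -> N2.N0=(alive,v0) N2.N1=(alive,v0) N2.N2=(alive,v0) N2.N3=(alive,v0) | N1.N0=(alive,v0) N1.N1=(alive,v0) N1.N2=(alive,v0) N1.N3=(alive,v0)
Op 3: gossip N2<->N3 -> N2.N0=(alive,v0) N2.N1=(alive,v0) N2.N2=(alive,v0) N2.N3=(alive,v0) | N3.N0=(alive,v0) N3.N1=(alive,v0) N3.N2=(alive,v0) N3.N3=(alive,v0)
Op 4: N0 marks N2=suspect -> (suspect,v1)
Op 5: gossip N2<->N0 -> N2.N0=(alive,v0) N2.N1=(alive,v0) N2.N2=(suspect,v1) N2.N3=(alive,v0) | N0.N0=(alive,v0) N0.N1=(alive,v0) N0.N2=(suspect,v1) N0.N3=(alive,v0)
Op 6: gossip N0<->N1 -> N0.N0=(alive,v0) N0.N1=(alive,v0) N0.N2=(suspect,v1) N0.N3=(alive,v0) | N1.N0=(alive,v0) N1.N1=(alive,v0) N1.N2=(suspect,v1) N1.N3=(alive,v0)
Op 7: gossip N2<->N0 -> N2.N0=(alive,v0) N2.N1=(alive,v0) N2.N2=(suspect,v1) N2.N3=(alive,v0) | N0.N0=(alive,v0) N0.N1=(alive,v0) N0.N2=(suspect,v1) N0.N3=(alive,v0)
Op 8: gossip N1<->N3 -> N1.N0=(alive,v0) N1.N1=(alive,v0) N1.N2=(suspect,v1) N1.N3=(alive,v0) | N3.N0=(alive,v0) N3.N1=(alive,v0) N3.N2=(suspect,v1) N3.N3=(alive,v0)
Op 9: N3 marks N3=alive -> (alive,v1)
Op 10: gossip N3<->N2 -> N3.N0=(alive,v0) N3.N1=(alive,v0) N3.N2=(suspect,v1) N3.N3=(alive,v1) | N2.N0=(alive,v0) N2.N1=(alive,v0) N2.N2=(suspect,v1) N2.N3=(alive,v1)
Op 11: gossip N3<->N0 -> N3.N0=(alive,v0) N3.N1=(alive,v0) N3.N2=(suspect,v1) N3.N3=(alive,v1) | N0.N0=(alive,v0) N0.N1=(alive,v0) N0.N2=(suspect,v1) N0.N3=(alive,v1)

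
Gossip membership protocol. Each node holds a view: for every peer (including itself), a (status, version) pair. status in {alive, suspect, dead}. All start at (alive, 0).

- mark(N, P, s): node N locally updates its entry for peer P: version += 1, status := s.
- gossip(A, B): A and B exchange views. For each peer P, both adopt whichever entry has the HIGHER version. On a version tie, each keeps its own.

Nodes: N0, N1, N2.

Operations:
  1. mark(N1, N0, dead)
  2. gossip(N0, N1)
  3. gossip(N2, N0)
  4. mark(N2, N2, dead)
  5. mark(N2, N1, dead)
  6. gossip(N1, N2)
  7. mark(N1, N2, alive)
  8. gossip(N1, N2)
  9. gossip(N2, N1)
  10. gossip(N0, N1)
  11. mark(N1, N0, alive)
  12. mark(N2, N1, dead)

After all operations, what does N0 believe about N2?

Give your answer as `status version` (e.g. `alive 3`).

Answer: alive 2

Derivation:
Op 1: N1 marks N0=dead -> (dead,v1)
Op 2: gossip N0<->N1 -> N0.N0=(dead,v1) N0.N1=(alive,v0) N0.N2=(alive,v0) | N1.N0=(dead,v1) N1.N1=(alive,v0) N1.N2=(alive,v0)
Op 3: gossip N2<->N0 -> N2.N0=(dead,v1) N2.N1=(alive,v0) N2.N2=(alive,v0) | N0.N0=(dead,v1) N0.N1=(alive,v0) N0.N2=(alive,v0)
Op 4: N2 marks N2=dead -> (dead,v1)
Op 5: N2 marks N1=dead -> (dead,v1)
Op 6: gossip N1<->N2 -> N1.N0=(dead,v1) N1.N1=(dead,v1) N1.N2=(dead,v1) | N2.N0=(dead,v1) N2.N1=(dead,v1) N2.N2=(dead,v1)
Op 7: N1 marks N2=alive -> (alive,v2)
Op 8: gossip N1<->N2 -> N1.N0=(dead,v1) N1.N1=(dead,v1) N1.N2=(alive,v2) | N2.N0=(dead,v1) N2.N1=(dead,v1) N2.N2=(alive,v2)
Op 9: gossip N2<->N1 -> N2.N0=(dead,v1) N2.N1=(dead,v1) N2.N2=(alive,v2) | N1.N0=(dead,v1) N1.N1=(dead,v1) N1.N2=(alive,v2)
Op 10: gossip N0<->N1 -> N0.N0=(dead,v1) N0.N1=(dead,v1) N0.N2=(alive,v2) | N1.N0=(dead,v1) N1.N1=(dead,v1) N1.N2=(alive,v2)
Op 11: N1 marks N0=alive -> (alive,v2)
Op 12: N2 marks N1=dead -> (dead,v2)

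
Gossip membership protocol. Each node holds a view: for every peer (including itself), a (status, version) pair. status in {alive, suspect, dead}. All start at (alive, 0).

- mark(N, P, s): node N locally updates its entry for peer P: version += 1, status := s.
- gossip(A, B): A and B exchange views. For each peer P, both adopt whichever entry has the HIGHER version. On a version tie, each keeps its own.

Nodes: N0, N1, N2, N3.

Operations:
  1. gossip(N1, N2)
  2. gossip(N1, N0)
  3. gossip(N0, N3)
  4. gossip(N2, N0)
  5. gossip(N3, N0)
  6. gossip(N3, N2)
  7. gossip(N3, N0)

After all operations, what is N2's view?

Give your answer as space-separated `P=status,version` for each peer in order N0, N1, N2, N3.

Op 1: gossip N1<->N2 -> N1.N0=(alive,v0) N1.N1=(alive,v0) N1.N2=(alive,v0) N1.N3=(alive,v0) | N2.N0=(alive,v0) N2.N1=(alive,v0) N2.N2=(alive,v0) N2.N3=(alive,v0)
Op 2: gossip N1<->N0 -> N1.N0=(alive,v0) N1.N1=(alive,v0) N1.N2=(alive,v0) N1.N3=(alive,v0) | N0.N0=(alive,v0) N0.N1=(alive,v0) N0.N2=(alive,v0) N0.N3=(alive,v0)
Op 3: gossip N0<->N3 -> N0.N0=(alive,v0) N0.N1=(alive,v0) N0.N2=(alive,v0) N0.N3=(alive,v0) | N3.N0=(alive,v0) N3.N1=(alive,v0) N3.N2=(alive,v0) N3.N3=(alive,v0)
Op 4: gossip N2<->N0 -> N2.N0=(alive,v0) N2.N1=(alive,v0) N2.N2=(alive,v0) N2.N3=(alive,v0) | N0.N0=(alive,v0) N0.N1=(alive,v0) N0.N2=(alive,v0) N0.N3=(alive,v0)
Op 5: gossip N3<->N0 -> N3.N0=(alive,v0) N3.N1=(alive,v0) N3.N2=(alive,v0) N3.N3=(alive,v0) | N0.N0=(alive,v0) N0.N1=(alive,v0) N0.N2=(alive,v0) N0.N3=(alive,v0)
Op 6: gossip N3<->N2 -> N3.N0=(alive,v0) N3.N1=(alive,v0) N3.N2=(alive,v0) N3.N3=(alive,v0) | N2.N0=(alive,v0) N2.N1=(alive,v0) N2.N2=(alive,v0) N2.N3=(alive,v0)
Op 7: gossip N3<->N0 -> N3.N0=(alive,v0) N3.N1=(alive,v0) N3.N2=(alive,v0) N3.N3=(alive,v0) | N0.N0=(alive,v0) N0.N1=(alive,v0) N0.N2=(alive,v0) N0.N3=(alive,v0)

Answer: N0=alive,0 N1=alive,0 N2=alive,0 N3=alive,0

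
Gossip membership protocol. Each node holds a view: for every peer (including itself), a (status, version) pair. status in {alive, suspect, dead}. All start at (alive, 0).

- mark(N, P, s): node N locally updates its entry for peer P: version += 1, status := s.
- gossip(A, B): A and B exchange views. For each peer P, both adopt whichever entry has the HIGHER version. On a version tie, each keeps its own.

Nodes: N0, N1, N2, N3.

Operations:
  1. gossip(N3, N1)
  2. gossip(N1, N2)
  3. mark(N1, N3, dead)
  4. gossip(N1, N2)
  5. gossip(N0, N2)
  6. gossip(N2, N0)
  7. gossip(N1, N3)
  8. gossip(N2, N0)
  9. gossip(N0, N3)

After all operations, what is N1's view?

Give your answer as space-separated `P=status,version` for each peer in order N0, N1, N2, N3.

Op 1: gossip N3<->N1 -> N3.N0=(alive,v0) N3.N1=(alive,v0) N3.N2=(alive,v0) N3.N3=(alive,v0) | N1.N0=(alive,v0) N1.N1=(alive,v0) N1.N2=(alive,v0) N1.N3=(alive,v0)
Op 2: gossip N1<->N2 -> N1.N0=(alive,v0) N1.N1=(alive,v0) N1.N2=(alive,v0) N1.N3=(alive,v0) | N2.N0=(alive,v0) N2.N1=(alive,v0) N2.N2=(alive,v0) N2.N3=(alive,v0)
Op 3: N1 marks N3=dead -> (dead,v1)
Op 4: gossip N1<->N2 -> N1.N0=(alive,v0) N1.N1=(alive,v0) N1.N2=(alive,v0) N1.N3=(dead,v1) | N2.N0=(alive,v0) N2.N1=(alive,v0) N2.N2=(alive,v0) N2.N3=(dead,v1)
Op 5: gossip N0<->N2 -> N0.N0=(alive,v0) N0.N1=(alive,v0) N0.N2=(alive,v0) N0.N3=(dead,v1) | N2.N0=(alive,v0) N2.N1=(alive,v0) N2.N2=(alive,v0) N2.N3=(dead,v1)
Op 6: gossip N2<->N0 -> N2.N0=(alive,v0) N2.N1=(alive,v0) N2.N2=(alive,v0) N2.N3=(dead,v1) | N0.N0=(alive,v0) N0.N1=(alive,v0) N0.N2=(alive,v0) N0.N3=(dead,v1)
Op 7: gossip N1<->N3 -> N1.N0=(alive,v0) N1.N1=(alive,v0) N1.N2=(alive,v0) N1.N3=(dead,v1) | N3.N0=(alive,v0) N3.N1=(alive,v0) N3.N2=(alive,v0) N3.N3=(dead,v1)
Op 8: gossip N2<->N0 -> N2.N0=(alive,v0) N2.N1=(alive,v0) N2.N2=(alive,v0) N2.N3=(dead,v1) | N0.N0=(alive,v0) N0.N1=(alive,v0) N0.N2=(alive,v0) N0.N3=(dead,v1)
Op 9: gossip N0<->N3 -> N0.N0=(alive,v0) N0.N1=(alive,v0) N0.N2=(alive,v0) N0.N3=(dead,v1) | N3.N0=(alive,v0) N3.N1=(alive,v0) N3.N2=(alive,v0) N3.N3=(dead,v1)

Answer: N0=alive,0 N1=alive,0 N2=alive,0 N3=dead,1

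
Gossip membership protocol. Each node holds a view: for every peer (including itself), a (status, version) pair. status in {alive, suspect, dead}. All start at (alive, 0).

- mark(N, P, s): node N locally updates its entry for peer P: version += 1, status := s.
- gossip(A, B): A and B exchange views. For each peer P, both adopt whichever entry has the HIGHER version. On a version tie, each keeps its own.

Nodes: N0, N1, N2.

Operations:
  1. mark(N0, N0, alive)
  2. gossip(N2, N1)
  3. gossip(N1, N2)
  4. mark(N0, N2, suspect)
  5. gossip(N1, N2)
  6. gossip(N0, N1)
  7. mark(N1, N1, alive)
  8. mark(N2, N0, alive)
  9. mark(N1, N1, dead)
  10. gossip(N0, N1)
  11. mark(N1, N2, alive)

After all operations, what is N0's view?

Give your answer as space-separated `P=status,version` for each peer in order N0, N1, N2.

Op 1: N0 marks N0=alive -> (alive,v1)
Op 2: gossip N2<->N1 -> N2.N0=(alive,v0) N2.N1=(alive,v0) N2.N2=(alive,v0) | N1.N0=(alive,v0) N1.N1=(alive,v0) N1.N2=(alive,v0)
Op 3: gossip N1<->N2 -> N1.N0=(alive,v0) N1.N1=(alive,v0) N1.N2=(alive,v0) | N2.N0=(alive,v0) N2.N1=(alive,v0) N2.N2=(alive,v0)
Op 4: N0 marks N2=suspect -> (suspect,v1)
Op 5: gossip N1<->N2 -> N1.N0=(alive,v0) N1.N1=(alive,v0) N1.N2=(alive,v0) | N2.N0=(alive,v0) N2.N1=(alive,v0) N2.N2=(alive,v0)
Op 6: gossip N0<->N1 -> N0.N0=(alive,v1) N0.N1=(alive,v0) N0.N2=(suspect,v1) | N1.N0=(alive,v1) N1.N1=(alive,v0) N1.N2=(suspect,v1)
Op 7: N1 marks N1=alive -> (alive,v1)
Op 8: N2 marks N0=alive -> (alive,v1)
Op 9: N1 marks N1=dead -> (dead,v2)
Op 10: gossip N0<->N1 -> N0.N0=(alive,v1) N0.N1=(dead,v2) N0.N2=(suspect,v1) | N1.N0=(alive,v1) N1.N1=(dead,v2) N1.N2=(suspect,v1)
Op 11: N1 marks N2=alive -> (alive,v2)

Answer: N0=alive,1 N1=dead,2 N2=suspect,1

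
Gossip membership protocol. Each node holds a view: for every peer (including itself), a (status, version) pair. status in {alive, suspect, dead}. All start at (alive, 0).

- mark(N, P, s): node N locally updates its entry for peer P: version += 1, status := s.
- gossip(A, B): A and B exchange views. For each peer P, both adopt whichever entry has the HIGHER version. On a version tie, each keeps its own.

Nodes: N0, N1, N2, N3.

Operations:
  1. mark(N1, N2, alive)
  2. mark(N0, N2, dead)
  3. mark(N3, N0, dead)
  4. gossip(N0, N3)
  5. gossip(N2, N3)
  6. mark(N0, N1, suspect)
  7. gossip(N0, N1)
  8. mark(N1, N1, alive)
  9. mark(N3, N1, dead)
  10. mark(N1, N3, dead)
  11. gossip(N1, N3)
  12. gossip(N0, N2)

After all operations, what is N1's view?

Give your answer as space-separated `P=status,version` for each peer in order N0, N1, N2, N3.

Answer: N0=dead,1 N1=alive,2 N2=alive,1 N3=dead,1

Derivation:
Op 1: N1 marks N2=alive -> (alive,v1)
Op 2: N0 marks N2=dead -> (dead,v1)
Op 3: N3 marks N0=dead -> (dead,v1)
Op 4: gossip N0<->N3 -> N0.N0=(dead,v1) N0.N1=(alive,v0) N0.N2=(dead,v1) N0.N3=(alive,v0) | N3.N0=(dead,v1) N3.N1=(alive,v0) N3.N2=(dead,v1) N3.N3=(alive,v0)
Op 5: gossip N2<->N3 -> N2.N0=(dead,v1) N2.N1=(alive,v0) N2.N2=(dead,v1) N2.N3=(alive,v0) | N3.N0=(dead,v1) N3.N1=(alive,v0) N3.N2=(dead,v1) N3.N3=(alive,v0)
Op 6: N0 marks N1=suspect -> (suspect,v1)
Op 7: gossip N0<->N1 -> N0.N0=(dead,v1) N0.N1=(suspect,v1) N0.N2=(dead,v1) N0.N3=(alive,v0) | N1.N0=(dead,v1) N1.N1=(suspect,v1) N1.N2=(alive,v1) N1.N3=(alive,v0)
Op 8: N1 marks N1=alive -> (alive,v2)
Op 9: N3 marks N1=dead -> (dead,v1)
Op 10: N1 marks N3=dead -> (dead,v1)
Op 11: gossip N1<->N3 -> N1.N0=(dead,v1) N1.N1=(alive,v2) N1.N2=(alive,v1) N1.N3=(dead,v1) | N3.N0=(dead,v1) N3.N1=(alive,v2) N3.N2=(dead,v1) N3.N3=(dead,v1)
Op 12: gossip N0<->N2 -> N0.N0=(dead,v1) N0.N1=(suspect,v1) N0.N2=(dead,v1) N0.N3=(alive,v0) | N2.N0=(dead,v1) N2.N1=(suspect,v1) N2.N2=(dead,v1) N2.N3=(alive,v0)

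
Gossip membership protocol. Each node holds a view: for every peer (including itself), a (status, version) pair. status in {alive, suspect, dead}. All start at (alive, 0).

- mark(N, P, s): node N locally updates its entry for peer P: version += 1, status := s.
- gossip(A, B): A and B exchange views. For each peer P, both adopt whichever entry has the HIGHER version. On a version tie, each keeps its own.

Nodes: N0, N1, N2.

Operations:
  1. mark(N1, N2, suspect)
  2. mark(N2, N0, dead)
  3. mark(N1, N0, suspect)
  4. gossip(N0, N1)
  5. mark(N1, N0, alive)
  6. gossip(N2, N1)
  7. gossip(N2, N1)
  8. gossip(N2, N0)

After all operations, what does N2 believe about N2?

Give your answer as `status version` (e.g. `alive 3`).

Op 1: N1 marks N2=suspect -> (suspect,v1)
Op 2: N2 marks N0=dead -> (dead,v1)
Op 3: N1 marks N0=suspect -> (suspect,v1)
Op 4: gossip N0<->N1 -> N0.N0=(suspect,v1) N0.N1=(alive,v0) N0.N2=(suspect,v1) | N1.N0=(suspect,v1) N1.N1=(alive,v0) N1.N2=(suspect,v1)
Op 5: N1 marks N0=alive -> (alive,v2)
Op 6: gossip N2<->N1 -> N2.N0=(alive,v2) N2.N1=(alive,v0) N2.N2=(suspect,v1) | N1.N0=(alive,v2) N1.N1=(alive,v0) N1.N2=(suspect,v1)
Op 7: gossip N2<->N1 -> N2.N0=(alive,v2) N2.N1=(alive,v0) N2.N2=(suspect,v1) | N1.N0=(alive,v2) N1.N1=(alive,v0) N1.N2=(suspect,v1)
Op 8: gossip N2<->N0 -> N2.N0=(alive,v2) N2.N1=(alive,v0) N2.N2=(suspect,v1) | N0.N0=(alive,v2) N0.N1=(alive,v0) N0.N2=(suspect,v1)

Answer: suspect 1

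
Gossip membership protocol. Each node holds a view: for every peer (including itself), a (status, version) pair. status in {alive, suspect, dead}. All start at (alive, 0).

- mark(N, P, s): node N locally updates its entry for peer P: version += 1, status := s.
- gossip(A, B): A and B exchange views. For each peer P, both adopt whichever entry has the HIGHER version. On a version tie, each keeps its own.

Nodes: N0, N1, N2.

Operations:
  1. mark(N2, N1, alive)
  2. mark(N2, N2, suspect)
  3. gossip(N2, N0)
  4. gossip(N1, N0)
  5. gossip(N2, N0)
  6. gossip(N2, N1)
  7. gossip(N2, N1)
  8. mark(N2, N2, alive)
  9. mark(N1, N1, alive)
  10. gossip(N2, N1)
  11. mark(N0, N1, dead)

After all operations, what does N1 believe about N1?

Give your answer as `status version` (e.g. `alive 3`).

Op 1: N2 marks N1=alive -> (alive,v1)
Op 2: N2 marks N2=suspect -> (suspect,v1)
Op 3: gossip N2<->N0 -> N2.N0=(alive,v0) N2.N1=(alive,v1) N2.N2=(suspect,v1) | N0.N0=(alive,v0) N0.N1=(alive,v1) N0.N2=(suspect,v1)
Op 4: gossip N1<->N0 -> N1.N0=(alive,v0) N1.N1=(alive,v1) N1.N2=(suspect,v1) | N0.N0=(alive,v0) N0.N1=(alive,v1) N0.N2=(suspect,v1)
Op 5: gossip N2<->N0 -> N2.N0=(alive,v0) N2.N1=(alive,v1) N2.N2=(suspect,v1) | N0.N0=(alive,v0) N0.N1=(alive,v1) N0.N2=(suspect,v1)
Op 6: gossip N2<->N1 -> N2.N0=(alive,v0) N2.N1=(alive,v1) N2.N2=(suspect,v1) | N1.N0=(alive,v0) N1.N1=(alive,v1) N1.N2=(suspect,v1)
Op 7: gossip N2<->N1 -> N2.N0=(alive,v0) N2.N1=(alive,v1) N2.N2=(suspect,v1) | N1.N0=(alive,v0) N1.N1=(alive,v1) N1.N2=(suspect,v1)
Op 8: N2 marks N2=alive -> (alive,v2)
Op 9: N1 marks N1=alive -> (alive,v2)
Op 10: gossip N2<->N1 -> N2.N0=(alive,v0) N2.N1=(alive,v2) N2.N2=(alive,v2) | N1.N0=(alive,v0) N1.N1=(alive,v2) N1.N2=(alive,v2)
Op 11: N0 marks N1=dead -> (dead,v2)

Answer: alive 2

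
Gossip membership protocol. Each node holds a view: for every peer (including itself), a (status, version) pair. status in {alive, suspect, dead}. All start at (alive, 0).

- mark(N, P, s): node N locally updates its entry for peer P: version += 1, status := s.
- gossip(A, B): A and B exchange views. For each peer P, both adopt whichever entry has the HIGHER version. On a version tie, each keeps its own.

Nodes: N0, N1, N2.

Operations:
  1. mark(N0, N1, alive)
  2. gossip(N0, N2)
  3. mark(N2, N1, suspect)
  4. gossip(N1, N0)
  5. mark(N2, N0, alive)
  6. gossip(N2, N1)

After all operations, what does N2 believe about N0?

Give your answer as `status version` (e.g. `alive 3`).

Op 1: N0 marks N1=alive -> (alive,v1)
Op 2: gossip N0<->N2 -> N0.N0=(alive,v0) N0.N1=(alive,v1) N0.N2=(alive,v0) | N2.N0=(alive,v0) N2.N1=(alive,v1) N2.N2=(alive,v0)
Op 3: N2 marks N1=suspect -> (suspect,v2)
Op 4: gossip N1<->N0 -> N1.N0=(alive,v0) N1.N1=(alive,v1) N1.N2=(alive,v0) | N0.N0=(alive,v0) N0.N1=(alive,v1) N0.N2=(alive,v0)
Op 5: N2 marks N0=alive -> (alive,v1)
Op 6: gossip N2<->N1 -> N2.N0=(alive,v1) N2.N1=(suspect,v2) N2.N2=(alive,v0) | N1.N0=(alive,v1) N1.N1=(suspect,v2) N1.N2=(alive,v0)

Answer: alive 1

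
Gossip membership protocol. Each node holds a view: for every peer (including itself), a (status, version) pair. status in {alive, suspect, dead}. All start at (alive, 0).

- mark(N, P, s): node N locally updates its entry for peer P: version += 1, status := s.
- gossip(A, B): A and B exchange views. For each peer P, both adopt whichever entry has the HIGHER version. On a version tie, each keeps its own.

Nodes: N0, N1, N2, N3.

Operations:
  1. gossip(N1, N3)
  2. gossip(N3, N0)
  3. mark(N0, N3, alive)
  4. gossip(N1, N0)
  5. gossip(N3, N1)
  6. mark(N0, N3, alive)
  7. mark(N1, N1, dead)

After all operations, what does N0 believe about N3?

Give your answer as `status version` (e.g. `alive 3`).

Answer: alive 2

Derivation:
Op 1: gossip N1<->N3 -> N1.N0=(alive,v0) N1.N1=(alive,v0) N1.N2=(alive,v0) N1.N3=(alive,v0) | N3.N0=(alive,v0) N3.N1=(alive,v0) N3.N2=(alive,v0) N3.N3=(alive,v0)
Op 2: gossip N3<->N0 -> N3.N0=(alive,v0) N3.N1=(alive,v0) N3.N2=(alive,v0) N3.N3=(alive,v0) | N0.N0=(alive,v0) N0.N1=(alive,v0) N0.N2=(alive,v0) N0.N3=(alive,v0)
Op 3: N0 marks N3=alive -> (alive,v1)
Op 4: gossip N1<->N0 -> N1.N0=(alive,v0) N1.N1=(alive,v0) N1.N2=(alive,v0) N1.N3=(alive,v1) | N0.N0=(alive,v0) N0.N1=(alive,v0) N0.N2=(alive,v0) N0.N3=(alive,v1)
Op 5: gossip N3<->N1 -> N3.N0=(alive,v0) N3.N1=(alive,v0) N3.N2=(alive,v0) N3.N3=(alive,v1) | N1.N0=(alive,v0) N1.N1=(alive,v0) N1.N2=(alive,v0) N1.N3=(alive,v1)
Op 6: N0 marks N3=alive -> (alive,v2)
Op 7: N1 marks N1=dead -> (dead,v1)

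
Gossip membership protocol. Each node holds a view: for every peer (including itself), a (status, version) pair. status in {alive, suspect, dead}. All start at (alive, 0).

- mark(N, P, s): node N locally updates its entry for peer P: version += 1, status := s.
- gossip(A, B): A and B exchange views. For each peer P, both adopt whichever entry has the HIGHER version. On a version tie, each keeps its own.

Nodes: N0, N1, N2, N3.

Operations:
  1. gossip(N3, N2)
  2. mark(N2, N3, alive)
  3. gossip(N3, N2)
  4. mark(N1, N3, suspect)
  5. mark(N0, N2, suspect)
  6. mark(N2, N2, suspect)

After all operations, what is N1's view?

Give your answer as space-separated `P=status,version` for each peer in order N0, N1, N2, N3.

Answer: N0=alive,0 N1=alive,0 N2=alive,0 N3=suspect,1

Derivation:
Op 1: gossip N3<->N2 -> N3.N0=(alive,v0) N3.N1=(alive,v0) N3.N2=(alive,v0) N3.N3=(alive,v0) | N2.N0=(alive,v0) N2.N1=(alive,v0) N2.N2=(alive,v0) N2.N3=(alive,v0)
Op 2: N2 marks N3=alive -> (alive,v1)
Op 3: gossip N3<->N2 -> N3.N0=(alive,v0) N3.N1=(alive,v0) N3.N2=(alive,v0) N3.N3=(alive,v1) | N2.N0=(alive,v0) N2.N1=(alive,v0) N2.N2=(alive,v0) N2.N3=(alive,v1)
Op 4: N1 marks N3=suspect -> (suspect,v1)
Op 5: N0 marks N2=suspect -> (suspect,v1)
Op 6: N2 marks N2=suspect -> (suspect,v1)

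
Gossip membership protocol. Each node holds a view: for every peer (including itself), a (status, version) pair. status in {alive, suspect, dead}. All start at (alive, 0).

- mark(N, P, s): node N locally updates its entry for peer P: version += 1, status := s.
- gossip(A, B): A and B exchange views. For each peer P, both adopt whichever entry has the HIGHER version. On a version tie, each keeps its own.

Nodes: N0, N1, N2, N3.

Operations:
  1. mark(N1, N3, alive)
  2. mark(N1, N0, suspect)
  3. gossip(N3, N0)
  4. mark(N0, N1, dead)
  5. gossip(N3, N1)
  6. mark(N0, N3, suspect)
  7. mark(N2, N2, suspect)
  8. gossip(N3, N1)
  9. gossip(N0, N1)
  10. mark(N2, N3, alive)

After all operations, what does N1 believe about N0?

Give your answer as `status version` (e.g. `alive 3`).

Op 1: N1 marks N3=alive -> (alive,v1)
Op 2: N1 marks N0=suspect -> (suspect,v1)
Op 3: gossip N3<->N0 -> N3.N0=(alive,v0) N3.N1=(alive,v0) N3.N2=(alive,v0) N3.N3=(alive,v0) | N0.N0=(alive,v0) N0.N1=(alive,v0) N0.N2=(alive,v0) N0.N3=(alive,v0)
Op 4: N0 marks N1=dead -> (dead,v1)
Op 5: gossip N3<->N1 -> N3.N0=(suspect,v1) N3.N1=(alive,v0) N3.N2=(alive,v0) N3.N3=(alive,v1) | N1.N0=(suspect,v1) N1.N1=(alive,v0) N1.N2=(alive,v0) N1.N3=(alive,v1)
Op 6: N0 marks N3=suspect -> (suspect,v1)
Op 7: N2 marks N2=suspect -> (suspect,v1)
Op 8: gossip N3<->N1 -> N3.N0=(suspect,v1) N3.N1=(alive,v0) N3.N2=(alive,v0) N3.N3=(alive,v1) | N1.N0=(suspect,v1) N1.N1=(alive,v0) N1.N2=(alive,v0) N1.N3=(alive,v1)
Op 9: gossip N0<->N1 -> N0.N0=(suspect,v1) N0.N1=(dead,v1) N0.N2=(alive,v0) N0.N3=(suspect,v1) | N1.N0=(suspect,v1) N1.N1=(dead,v1) N1.N2=(alive,v0) N1.N3=(alive,v1)
Op 10: N2 marks N3=alive -> (alive,v1)

Answer: suspect 1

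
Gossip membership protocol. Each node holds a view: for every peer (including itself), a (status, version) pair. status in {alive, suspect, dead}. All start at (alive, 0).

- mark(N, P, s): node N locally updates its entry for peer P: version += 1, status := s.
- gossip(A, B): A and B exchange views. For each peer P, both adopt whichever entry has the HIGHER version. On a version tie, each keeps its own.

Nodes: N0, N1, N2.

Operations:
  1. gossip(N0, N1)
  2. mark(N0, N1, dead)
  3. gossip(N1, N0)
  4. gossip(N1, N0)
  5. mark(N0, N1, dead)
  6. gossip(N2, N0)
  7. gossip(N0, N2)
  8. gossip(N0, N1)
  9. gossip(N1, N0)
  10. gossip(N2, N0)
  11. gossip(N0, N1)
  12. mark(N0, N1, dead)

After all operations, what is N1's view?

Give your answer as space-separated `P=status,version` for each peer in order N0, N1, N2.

Answer: N0=alive,0 N1=dead,2 N2=alive,0

Derivation:
Op 1: gossip N0<->N1 -> N0.N0=(alive,v0) N0.N1=(alive,v0) N0.N2=(alive,v0) | N1.N0=(alive,v0) N1.N1=(alive,v0) N1.N2=(alive,v0)
Op 2: N0 marks N1=dead -> (dead,v1)
Op 3: gossip N1<->N0 -> N1.N0=(alive,v0) N1.N1=(dead,v1) N1.N2=(alive,v0) | N0.N0=(alive,v0) N0.N1=(dead,v1) N0.N2=(alive,v0)
Op 4: gossip N1<->N0 -> N1.N0=(alive,v0) N1.N1=(dead,v1) N1.N2=(alive,v0) | N0.N0=(alive,v0) N0.N1=(dead,v1) N0.N2=(alive,v0)
Op 5: N0 marks N1=dead -> (dead,v2)
Op 6: gossip N2<->N0 -> N2.N0=(alive,v0) N2.N1=(dead,v2) N2.N2=(alive,v0) | N0.N0=(alive,v0) N0.N1=(dead,v2) N0.N2=(alive,v0)
Op 7: gossip N0<->N2 -> N0.N0=(alive,v0) N0.N1=(dead,v2) N0.N2=(alive,v0) | N2.N0=(alive,v0) N2.N1=(dead,v2) N2.N2=(alive,v0)
Op 8: gossip N0<->N1 -> N0.N0=(alive,v0) N0.N1=(dead,v2) N0.N2=(alive,v0) | N1.N0=(alive,v0) N1.N1=(dead,v2) N1.N2=(alive,v0)
Op 9: gossip N1<->N0 -> N1.N0=(alive,v0) N1.N1=(dead,v2) N1.N2=(alive,v0) | N0.N0=(alive,v0) N0.N1=(dead,v2) N0.N2=(alive,v0)
Op 10: gossip N2<->N0 -> N2.N0=(alive,v0) N2.N1=(dead,v2) N2.N2=(alive,v0) | N0.N0=(alive,v0) N0.N1=(dead,v2) N0.N2=(alive,v0)
Op 11: gossip N0<->N1 -> N0.N0=(alive,v0) N0.N1=(dead,v2) N0.N2=(alive,v0) | N1.N0=(alive,v0) N1.N1=(dead,v2) N1.N2=(alive,v0)
Op 12: N0 marks N1=dead -> (dead,v3)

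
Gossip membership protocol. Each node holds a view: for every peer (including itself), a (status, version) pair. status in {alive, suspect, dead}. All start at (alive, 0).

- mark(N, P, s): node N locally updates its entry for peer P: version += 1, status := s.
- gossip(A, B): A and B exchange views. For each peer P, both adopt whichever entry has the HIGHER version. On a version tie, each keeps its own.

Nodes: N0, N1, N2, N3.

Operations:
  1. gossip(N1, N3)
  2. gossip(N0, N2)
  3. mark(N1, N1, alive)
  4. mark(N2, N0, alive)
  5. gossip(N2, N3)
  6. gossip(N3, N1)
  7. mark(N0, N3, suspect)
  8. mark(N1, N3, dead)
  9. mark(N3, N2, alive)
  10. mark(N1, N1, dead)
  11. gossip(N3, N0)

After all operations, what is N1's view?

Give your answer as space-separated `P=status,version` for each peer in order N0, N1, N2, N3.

Answer: N0=alive,1 N1=dead,2 N2=alive,0 N3=dead,1

Derivation:
Op 1: gossip N1<->N3 -> N1.N0=(alive,v0) N1.N1=(alive,v0) N1.N2=(alive,v0) N1.N3=(alive,v0) | N3.N0=(alive,v0) N3.N1=(alive,v0) N3.N2=(alive,v0) N3.N3=(alive,v0)
Op 2: gossip N0<->N2 -> N0.N0=(alive,v0) N0.N1=(alive,v0) N0.N2=(alive,v0) N0.N3=(alive,v0) | N2.N0=(alive,v0) N2.N1=(alive,v0) N2.N2=(alive,v0) N2.N3=(alive,v0)
Op 3: N1 marks N1=alive -> (alive,v1)
Op 4: N2 marks N0=alive -> (alive,v1)
Op 5: gossip N2<->N3 -> N2.N0=(alive,v1) N2.N1=(alive,v0) N2.N2=(alive,v0) N2.N3=(alive,v0) | N3.N0=(alive,v1) N3.N1=(alive,v0) N3.N2=(alive,v0) N3.N3=(alive,v0)
Op 6: gossip N3<->N1 -> N3.N0=(alive,v1) N3.N1=(alive,v1) N3.N2=(alive,v0) N3.N3=(alive,v0) | N1.N0=(alive,v1) N1.N1=(alive,v1) N1.N2=(alive,v0) N1.N3=(alive,v0)
Op 7: N0 marks N3=suspect -> (suspect,v1)
Op 8: N1 marks N3=dead -> (dead,v1)
Op 9: N3 marks N2=alive -> (alive,v1)
Op 10: N1 marks N1=dead -> (dead,v2)
Op 11: gossip N3<->N0 -> N3.N0=(alive,v1) N3.N1=(alive,v1) N3.N2=(alive,v1) N3.N3=(suspect,v1) | N0.N0=(alive,v1) N0.N1=(alive,v1) N0.N2=(alive,v1) N0.N3=(suspect,v1)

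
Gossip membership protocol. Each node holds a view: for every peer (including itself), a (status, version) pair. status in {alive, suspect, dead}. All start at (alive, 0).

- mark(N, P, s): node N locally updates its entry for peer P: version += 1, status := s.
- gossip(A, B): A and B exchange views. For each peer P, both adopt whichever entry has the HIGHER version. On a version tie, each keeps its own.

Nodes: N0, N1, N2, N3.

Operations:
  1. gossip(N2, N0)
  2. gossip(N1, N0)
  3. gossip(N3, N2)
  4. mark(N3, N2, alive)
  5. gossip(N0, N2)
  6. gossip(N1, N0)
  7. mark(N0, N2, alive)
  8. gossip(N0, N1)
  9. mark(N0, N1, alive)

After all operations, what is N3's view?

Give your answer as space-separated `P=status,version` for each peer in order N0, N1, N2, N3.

Answer: N0=alive,0 N1=alive,0 N2=alive,1 N3=alive,0

Derivation:
Op 1: gossip N2<->N0 -> N2.N0=(alive,v0) N2.N1=(alive,v0) N2.N2=(alive,v0) N2.N3=(alive,v0) | N0.N0=(alive,v0) N0.N1=(alive,v0) N0.N2=(alive,v0) N0.N3=(alive,v0)
Op 2: gossip N1<->N0 -> N1.N0=(alive,v0) N1.N1=(alive,v0) N1.N2=(alive,v0) N1.N3=(alive,v0) | N0.N0=(alive,v0) N0.N1=(alive,v0) N0.N2=(alive,v0) N0.N3=(alive,v0)
Op 3: gossip N3<->N2 -> N3.N0=(alive,v0) N3.N1=(alive,v0) N3.N2=(alive,v0) N3.N3=(alive,v0) | N2.N0=(alive,v0) N2.N1=(alive,v0) N2.N2=(alive,v0) N2.N3=(alive,v0)
Op 4: N3 marks N2=alive -> (alive,v1)
Op 5: gossip N0<->N2 -> N0.N0=(alive,v0) N0.N1=(alive,v0) N0.N2=(alive,v0) N0.N3=(alive,v0) | N2.N0=(alive,v0) N2.N1=(alive,v0) N2.N2=(alive,v0) N2.N3=(alive,v0)
Op 6: gossip N1<->N0 -> N1.N0=(alive,v0) N1.N1=(alive,v0) N1.N2=(alive,v0) N1.N3=(alive,v0) | N0.N0=(alive,v0) N0.N1=(alive,v0) N0.N2=(alive,v0) N0.N3=(alive,v0)
Op 7: N0 marks N2=alive -> (alive,v1)
Op 8: gossip N0<->N1 -> N0.N0=(alive,v0) N0.N1=(alive,v0) N0.N2=(alive,v1) N0.N3=(alive,v0) | N1.N0=(alive,v0) N1.N1=(alive,v0) N1.N2=(alive,v1) N1.N3=(alive,v0)
Op 9: N0 marks N1=alive -> (alive,v1)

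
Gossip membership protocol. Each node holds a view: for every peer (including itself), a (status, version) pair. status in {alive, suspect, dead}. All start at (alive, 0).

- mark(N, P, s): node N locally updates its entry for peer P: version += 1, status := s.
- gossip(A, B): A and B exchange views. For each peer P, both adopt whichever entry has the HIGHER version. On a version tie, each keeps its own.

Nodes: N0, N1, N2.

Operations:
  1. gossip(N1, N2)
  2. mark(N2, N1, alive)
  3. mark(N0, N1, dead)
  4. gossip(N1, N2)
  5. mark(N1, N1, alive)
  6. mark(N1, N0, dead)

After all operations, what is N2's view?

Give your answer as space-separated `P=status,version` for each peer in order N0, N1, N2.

Op 1: gossip N1<->N2 -> N1.N0=(alive,v0) N1.N1=(alive,v0) N1.N2=(alive,v0) | N2.N0=(alive,v0) N2.N1=(alive,v0) N2.N2=(alive,v0)
Op 2: N2 marks N1=alive -> (alive,v1)
Op 3: N0 marks N1=dead -> (dead,v1)
Op 4: gossip N1<->N2 -> N1.N0=(alive,v0) N1.N1=(alive,v1) N1.N2=(alive,v0) | N2.N0=(alive,v0) N2.N1=(alive,v1) N2.N2=(alive,v0)
Op 5: N1 marks N1=alive -> (alive,v2)
Op 6: N1 marks N0=dead -> (dead,v1)

Answer: N0=alive,0 N1=alive,1 N2=alive,0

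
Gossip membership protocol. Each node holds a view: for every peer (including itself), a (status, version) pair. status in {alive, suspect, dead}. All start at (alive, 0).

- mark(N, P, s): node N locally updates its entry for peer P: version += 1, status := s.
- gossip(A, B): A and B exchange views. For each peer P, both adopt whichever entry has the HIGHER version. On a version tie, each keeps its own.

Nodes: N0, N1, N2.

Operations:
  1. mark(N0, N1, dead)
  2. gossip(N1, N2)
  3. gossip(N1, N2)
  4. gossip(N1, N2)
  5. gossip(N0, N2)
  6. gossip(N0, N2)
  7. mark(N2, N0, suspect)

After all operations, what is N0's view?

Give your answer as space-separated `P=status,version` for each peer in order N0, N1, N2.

Answer: N0=alive,0 N1=dead,1 N2=alive,0

Derivation:
Op 1: N0 marks N1=dead -> (dead,v1)
Op 2: gossip N1<->N2 -> N1.N0=(alive,v0) N1.N1=(alive,v0) N1.N2=(alive,v0) | N2.N0=(alive,v0) N2.N1=(alive,v0) N2.N2=(alive,v0)
Op 3: gossip N1<->N2 -> N1.N0=(alive,v0) N1.N1=(alive,v0) N1.N2=(alive,v0) | N2.N0=(alive,v0) N2.N1=(alive,v0) N2.N2=(alive,v0)
Op 4: gossip N1<->N2 -> N1.N0=(alive,v0) N1.N1=(alive,v0) N1.N2=(alive,v0) | N2.N0=(alive,v0) N2.N1=(alive,v0) N2.N2=(alive,v0)
Op 5: gossip N0<->N2 -> N0.N0=(alive,v0) N0.N1=(dead,v1) N0.N2=(alive,v0) | N2.N0=(alive,v0) N2.N1=(dead,v1) N2.N2=(alive,v0)
Op 6: gossip N0<->N2 -> N0.N0=(alive,v0) N0.N1=(dead,v1) N0.N2=(alive,v0) | N2.N0=(alive,v0) N2.N1=(dead,v1) N2.N2=(alive,v0)
Op 7: N2 marks N0=suspect -> (suspect,v1)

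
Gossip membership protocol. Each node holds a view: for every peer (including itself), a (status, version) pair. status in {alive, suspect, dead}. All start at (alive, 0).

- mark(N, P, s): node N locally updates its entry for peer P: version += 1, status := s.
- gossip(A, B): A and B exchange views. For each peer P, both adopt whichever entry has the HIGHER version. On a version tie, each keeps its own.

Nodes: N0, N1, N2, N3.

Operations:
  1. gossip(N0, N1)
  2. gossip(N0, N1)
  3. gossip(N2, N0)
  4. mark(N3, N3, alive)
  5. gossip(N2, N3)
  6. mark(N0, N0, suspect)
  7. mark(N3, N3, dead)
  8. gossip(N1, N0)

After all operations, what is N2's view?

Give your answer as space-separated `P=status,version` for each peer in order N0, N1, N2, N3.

Op 1: gossip N0<->N1 -> N0.N0=(alive,v0) N0.N1=(alive,v0) N0.N2=(alive,v0) N0.N3=(alive,v0) | N1.N0=(alive,v0) N1.N1=(alive,v0) N1.N2=(alive,v0) N1.N3=(alive,v0)
Op 2: gossip N0<->N1 -> N0.N0=(alive,v0) N0.N1=(alive,v0) N0.N2=(alive,v0) N0.N3=(alive,v0) | N1.N0=(alive,v0) N1.N1=(alive,v0) N1.N2=(alive,v0) N1.N3=(alive,v0)
Op 3: gossip N2<->N0 -> N2.N0=(alive,v0) N2.N1=(alive,v0) N2.N2=(alive,v0) N2.N3=(alive,v0) | N0.N0=(alive,v0) N0.N1=(alive,v0) N0.N2=(alive,v0) N0.N3=(alive,v0)
Op 4: N3 marks N3=alive -> (alive,v1)
Op 5: gossip N2<->N3 -> N2.N0=(alive,v0) N2.N1=(alive,v0) N2.N2=(alive,v0) N2.N3=(alive,v1) | N3.N0=(alive,v0) N3.N1=(alive,v0) N3.N2=(alive,v0) N3.N3=(alive,v1)
Op 6: N0 marks N0=suspect -> (suspect,v1)
Op 7: N3 marks N3=dead -> (dead,v2)
Op 8: gossip N1<->N0 -> N1.N0=(suspect,v1) N1.N1=(alive,v0) N1.N2=(alive,v0) N1.N3=(alive,v0) | N0.N0=(suspect,v1) N0.N1=(alive,v0) N0.N2=(alive,v0) N0.N3=(alive,v0)

Answer: N0=alive,0 N1=alive,0 N2=alive,0 N3=alive,1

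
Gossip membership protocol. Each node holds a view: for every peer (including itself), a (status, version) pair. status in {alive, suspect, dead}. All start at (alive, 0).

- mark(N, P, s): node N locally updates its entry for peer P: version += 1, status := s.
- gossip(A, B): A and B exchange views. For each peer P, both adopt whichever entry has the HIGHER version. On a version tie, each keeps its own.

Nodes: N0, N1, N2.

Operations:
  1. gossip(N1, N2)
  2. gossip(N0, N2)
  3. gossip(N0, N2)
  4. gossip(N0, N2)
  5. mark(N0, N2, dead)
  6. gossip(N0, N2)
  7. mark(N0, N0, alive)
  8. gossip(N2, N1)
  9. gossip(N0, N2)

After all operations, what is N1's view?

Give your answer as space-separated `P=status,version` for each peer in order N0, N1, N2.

Answer: N0=alive,0 N1=alive,0 N2=dead,1

Derivation:
Op 1: gossip N1<->N2 -> N1.N0=(alive,v0) N1.N1=(alive,v0) N1.N2=(alive,v0) | N2.N0=(alive,v0) N2.N1=(alive,v0) N2.N2=(alive,v0)
Op 2: gossip N0<->N2 -> N0.N0=(alive,v0) N0.N1=(alive,v0) N0.N2=(alive,v0) | N2.N0=(alive,v0) N2.N1=(alive,v0) N2.N2=(alive,v0)
Op 3: gossip N0<->N2 -> N0.N0=(alive,v0) N0.N1=(alive,v0) N0.N2=(alive,v0) | N2.N0=(alive,v0) N2.N1=(alive,v0) N2.N2=(alive,v0)
Op 4: gossip N0<->N2 -> N0.N0=(alive,v0) N0.N1=(alive,v0) N0.N2=(alive,v0) | N2.N0=(alive,v0) N2.N1=(alive,v0) N2.N2=(alive,v0)
Op 5: N0 marks N2=dead -> (dead,v1)
Op 6: gossip N0<->N2 -> N0.N0=(alive,v0) N0.N1=(alive,v0) N0.N2=(dead,v1) | N2.N0=(alive,v0) N2.N1=(alive,v0) N2.N2=(dead,v1)
Op 7: N0 marks N0=alive -> (alive,v1)
Op 8: gossip N2<->N1 -> N2.N0=(alive,v0) N2.N1=(alive,v0) N2.N2=(dead,v1) | N1.N0=(alive,v0) N1.N1=(alive,v0) N1.N2=(dead,v1)
Op 9: gossip N0<->N2 -> N0.N0=(alive,v1) N0.N1=(alive,v0) N0.N2=(dead,v1) | N2.N0=(alive,v1) N2.N1=(alive,v0) N2.N2=(dead,v1)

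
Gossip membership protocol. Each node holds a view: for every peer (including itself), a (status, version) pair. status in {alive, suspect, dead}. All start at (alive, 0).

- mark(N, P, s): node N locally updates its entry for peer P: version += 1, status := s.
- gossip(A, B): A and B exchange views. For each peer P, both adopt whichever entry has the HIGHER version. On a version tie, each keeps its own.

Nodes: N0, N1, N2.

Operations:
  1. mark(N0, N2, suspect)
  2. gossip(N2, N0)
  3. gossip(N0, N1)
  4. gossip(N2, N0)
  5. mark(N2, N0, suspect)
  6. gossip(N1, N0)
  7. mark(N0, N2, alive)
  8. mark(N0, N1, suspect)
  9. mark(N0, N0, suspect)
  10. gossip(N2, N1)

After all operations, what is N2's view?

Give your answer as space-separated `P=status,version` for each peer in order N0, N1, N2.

Answer: N0=suspect,1 N1=alive,0 N2=suspect,1

Derivation:
Op 1: N0 marks N2=suspect -> (suspect,v1)
Op 2: gossip N2<->N0 -> N2.N0=(alive,v0) N2.N1=(alive,v0) N2.N2=(suspect,v1) | N0.N0=(alive,v0) N0.N1=(alive,v0) N0.N2=(suspect,v1)
Op 3: gossip N0<->N1 -> N0.N0=(alive,v0) N0.N1=(alive,v0) N0.N2=(suspect,v1) | N1.N0=(alive,v0) N1.N1=(alive,v0) N1.N2=(suspect,v1)
Op 4: gossip N2<->N0 -> N2.N0=(alive,v0) N2.N1=(alive,v0) N2.N2=(suspect,v1) | N0.N0=(alive,v0) N0.N1=(alive,v0) N0.N2=(suspect,v1)
Op 5: N2 marks N0=suspect -> (suspect,v1)
Op 6: gossip N1<->N0 -> N1.N0=(alive,v0) N1.N1=(alive,v0) N1.N2=(suspect,v1) | N0.N0=(alive,v0) N0.N1=(alive,v0) N0.N2=(suspect,v1)
Op 7: N0 marks N2=alive -> (alive,v2)
Op 8: N0 marks N1=suspect -> (suspect,v1)
Op 9: N0 marks N0=suspect -> (suspect,v1)
Op 10: gossip N2<->N1 -> N2.N0=(suspect,v1) N2.N1=(alive,v0) N2.N2=(suspect,v1) | N1.N0=(suspect,v1) N1.N1=(alive,v0) N1.N2=(suspect,v1)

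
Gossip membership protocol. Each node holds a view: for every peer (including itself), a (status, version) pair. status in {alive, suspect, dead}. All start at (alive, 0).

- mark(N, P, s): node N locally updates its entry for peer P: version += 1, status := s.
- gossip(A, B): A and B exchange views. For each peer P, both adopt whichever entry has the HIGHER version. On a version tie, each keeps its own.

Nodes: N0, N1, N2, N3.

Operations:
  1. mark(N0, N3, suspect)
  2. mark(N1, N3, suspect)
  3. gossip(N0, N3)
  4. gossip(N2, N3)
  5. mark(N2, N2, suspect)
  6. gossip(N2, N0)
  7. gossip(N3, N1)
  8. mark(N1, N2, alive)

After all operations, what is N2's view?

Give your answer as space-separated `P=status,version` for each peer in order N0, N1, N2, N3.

Op 1: N0 marks N3=suspect -> (suspect,v1)
Op 2: N1 marks N3=suspect -> (suspect,v1)
Op 3: gossip N0<->N3 -> N0.N0=(alive,v0) N0.N1=(alive,v0) N0.N2=(alive,v0) N0.N3=(suspect,v1) | N3.N0=(alive,v0) N3.N1=(alive,v0) N3.N2=(alive,v0) N3.N3=(suspect,v1)
Op 4: gossip N2<->N3 -> N2.N0=(alive,v0) N2.N1=(alive,v0) N2.N2=(alive,v0) N2.N3=(suspect,v1) | N3.N0=(alive,v0) N3.N1=(alive,v0) N3.N2=(alive,v0) N3.N3=(suspect,v1)
Op 5: N2 marks N2=suspect -> (suspect,v1)
Op 6: gossip N2<->N0 -> N2.N0=(alive,v0) N2.N1=(alive,v0) N2.N2=(suspect,v1) N2.N3=(suspect,v1) | N0.N0=(alive,v0) N0.N1=(alive,v0) N0.N2=(suspect,v1) N0.N3=(suspect,v1)
Op 7: gossip N3<->N1 -> N3.N0=(alive,v0) N3.N1=(alive,v0) N3.N2=(alive,v0) N3.N3=(suspect,v1) | N1.N0=(alive,v0) N1.N1=(alive,v0) N1.N2=(alive,v0) N1.N3=(suspect,v1)
Op 8: N1 marks N2=alive -> (alive,v1)

Answer: N0=alive,0 N1=alive,0 N2=suspect,1 N3=suspect,1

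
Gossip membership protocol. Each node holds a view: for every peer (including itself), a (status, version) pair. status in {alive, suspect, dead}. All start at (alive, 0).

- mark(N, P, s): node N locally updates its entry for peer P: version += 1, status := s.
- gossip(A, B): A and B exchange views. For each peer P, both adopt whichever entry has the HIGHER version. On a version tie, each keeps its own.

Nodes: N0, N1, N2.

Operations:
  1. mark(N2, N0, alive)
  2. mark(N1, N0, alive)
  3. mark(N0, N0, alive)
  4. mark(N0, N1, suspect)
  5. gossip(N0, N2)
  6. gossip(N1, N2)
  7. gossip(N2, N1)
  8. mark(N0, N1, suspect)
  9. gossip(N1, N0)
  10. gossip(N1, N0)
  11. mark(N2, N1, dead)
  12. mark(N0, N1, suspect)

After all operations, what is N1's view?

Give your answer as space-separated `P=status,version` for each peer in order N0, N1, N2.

Op 1: N2 marks N0=alive -> (alive,v1)
Op 2: N1 marks N0=alive -> (alive,v1)
Op 3: N0 marks N0=alive -> (alive,v1)
Op 4: N0 marks N1=suspect -> (suspect,v1)
Op 5: gossip N0<->N2 -> N0.N0=(alive,v1) N0.N1=(suspect,v1) N0.N2=(alive,v0) | N2.N0=(alive,v1) N2.N1=(suspect,v1) N2.N2=(alive,v0)
Op 6: gossip N1<->N2 -> N1.N0=(alive,v1) N1.N1=(suspect,v1) N1.N2=(alive,v0) | N2.N0=(alive,v1) N2.N1=(suspect,v1) N2.N2=(alive,v0)
Op 7: gossip N2<->N1 -> N2.N0=(alive,v1) N2.N1=(suspect,v1) N2.N2=(alive,v0) | N1.N0=(alive,v1) N1.N1=(suspect,v1) N1.N2=(alive,v0)
Op 8: N0 marks N1=suspect -> (suspect,v2)
Op 9: gossip N1<->N0 -> N1.N0=(alive,v1) N1.N1=(suspect,v2) N1.N2=(alive,v0) | N0.N0=(alive,v1) N0.N1=(suspect,v2) N0.N2=(alive,v0)
Op 10: gossip N1<->N0 -> N1.N0=(alive,v1) N1.N1=(suspect,v2) N1.N2=(alive,v0) | N0.N0=(alive,v1) N0.N1=(suspect,v2) N0.N2=(alive,v0)
Op 11: N2 marks N1=dead -> (dead,v2)
Op 12: N0 marks N1=suspect -> (suspect,v3)

Answer: N0=alive,1 N1=suspect,2 N2=alive,0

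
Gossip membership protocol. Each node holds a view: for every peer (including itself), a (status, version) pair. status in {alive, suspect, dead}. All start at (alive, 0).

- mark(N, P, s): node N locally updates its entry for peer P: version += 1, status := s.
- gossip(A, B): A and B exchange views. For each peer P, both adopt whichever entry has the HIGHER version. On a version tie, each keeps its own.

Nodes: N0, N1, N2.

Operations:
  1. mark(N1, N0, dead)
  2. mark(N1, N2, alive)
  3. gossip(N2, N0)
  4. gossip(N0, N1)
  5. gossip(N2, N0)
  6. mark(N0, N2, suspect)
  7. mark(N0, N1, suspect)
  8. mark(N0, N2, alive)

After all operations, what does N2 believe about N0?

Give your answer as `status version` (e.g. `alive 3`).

Op 1: N1 marks N0=dead -> (dead,v1)
Op 2: N1 marks N2=alive -> (alive,v1)
Op 3: gossip N2<->N0 -> N2.N0=(alive,v0) N2.N1=(alive,v0) N2.N2=(alive,v0) | N0.N0=(alive,v0) N0.N1=(alive,v0) N0.N2=(alive,v0)
Op 4: gossip N0<->N1 -> N0.N0=(dead,v1) N0.N1=(alive,v0) N0.N2=(alive,v1) | N1.N0=(dead,v1) N1.N1=(alive,v0) N1.N2=(alive,v1)
Op 5: gossip N2<->N0 -> N2.N0=(dead,v1) N2.N1=(alive,v0) N2.N2=(alive,v1) | N0.N0=(dead,v1) N0.N1=(alive,v0) N0.N2=(alive,v1)
Op 6: N0 marks N2=suspect -> (suspect,v2)
Op 7: N0 marks N1=suspect -> (suspect,v1)
Op 8: N0 marks N2=alive -> (alive,v3)

Answer: dead 1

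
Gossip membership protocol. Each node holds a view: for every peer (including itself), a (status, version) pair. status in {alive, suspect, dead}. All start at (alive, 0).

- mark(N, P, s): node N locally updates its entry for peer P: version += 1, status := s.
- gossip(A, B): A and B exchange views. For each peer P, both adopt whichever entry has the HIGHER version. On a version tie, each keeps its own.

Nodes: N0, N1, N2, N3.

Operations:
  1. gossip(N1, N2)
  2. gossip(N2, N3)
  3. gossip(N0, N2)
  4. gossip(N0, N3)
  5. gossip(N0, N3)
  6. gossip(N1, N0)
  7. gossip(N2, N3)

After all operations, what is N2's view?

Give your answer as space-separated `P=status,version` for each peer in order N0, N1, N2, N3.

Op 1: gossip N1<->N2 -> N1.N0=(alive,v0) N1.N1=(alive,v0) N1.N2=(alive,v0) N1.N3=(alive,v0) | N2.N0=(alive,v0) N2.N1=(alive,v0) N2.N2=(alive,v0) N2.N3=(alive,v0)
Op 2: gossip N2<->N3 -> N2.N0=(alive,v0) N2.N1=(alive,v0) N2.N2=(alive,v0) N2.N3=(alive,v0) | N3.N0=(alive,v0) N3.N1=(alive,v0) N3.N2=(alive,v0) N3.N3=(alive,v0)
Op 3: gossip N0<->N2 -> N0.N0=(alive,v0) N0.N1=(alive,v0) N0.N2=(alive,v0) N0.N3=(alive,v0) | N2.N0=(alive,v0) N2.N1=(alive,v0) N2.N2=(alive,v0) N2.N3=(alive,v0)
Op 4: gossip N0<->N3 -> N0.N0=(alive,v0) N0.N1=(alive,v0) N0.N2=(alive,v0) N0.N3=(alive,v0) | N3.N0=(alive,v0) N3.N1=(alive,v0) N3.N2=(alive,v0) N3.N3=(alive,v0)
Op 5: gossip N0<->N3 -> N0.N0=(alive,v0) N0.N1=(alive,v0) N0.N2=(alive,v0) N0.N3=(alive,v0) | N3.N0=(alive,v0) N3.N1=(alive,v0) N3.N2=(alive,v0) N3.N3=(alive,v0)
Op 6: gossip N1<->N0 -> N1.N0=(alive,v0) N1.N1=(alive,v0) N1.N2=(alive,v0) N1.N3=(alive,v0) | N0.N0=(alive,v0) N0.N1=(alive,v0) N0.N2=(alive,v0) N0.N3=(alive,v0)
Op 7: gossip N2<->N3 -> N2.N0=(alive,v0) N2.N1=(alive,v0) N2.N2=(alive,v0) N2.N3=(alive,v0) | N3.N0=(alive,v0) N3.N1=(alive,v0) N3.N2=(alive,v0) N3.N3=(alive,v0)

Answer: N0=alive,0 N1=alive,0 N2=alive,0 N3=alive,0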